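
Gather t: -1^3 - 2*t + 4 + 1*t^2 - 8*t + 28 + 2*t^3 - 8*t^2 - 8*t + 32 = 2*t^3 - 7*t^2 - 18*t + 63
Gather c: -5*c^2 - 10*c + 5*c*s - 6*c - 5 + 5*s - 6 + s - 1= -5*c^2 + c*(5*s - 16) + 6*s - 12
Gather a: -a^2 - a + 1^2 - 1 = -a^2 - a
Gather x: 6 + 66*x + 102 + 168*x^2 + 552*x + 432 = 168*x^2 + 618*x + 540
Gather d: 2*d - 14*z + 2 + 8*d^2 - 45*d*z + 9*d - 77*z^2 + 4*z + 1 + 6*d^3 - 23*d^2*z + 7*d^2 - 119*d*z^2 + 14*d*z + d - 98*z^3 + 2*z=6*d^3 + d^2*(15 - 23*z) + d*(-119*z^2 - 31*z + 12) - 98*z^3 - 77*z^2 - 8*z + 3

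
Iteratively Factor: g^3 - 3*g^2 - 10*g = (g)*(g^2 - 3*g - 10) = g*(g + 2)*(g - 5)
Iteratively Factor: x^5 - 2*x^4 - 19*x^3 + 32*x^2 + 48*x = (x)*(x^4 - 2*x^3 - 19*x^2 + 32*x + 48) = x*(x + 4)*(x^3 - 6*x^2 + 5*x + 12) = x*(x + 1)*(x + 4)*(x^2 - 7*x + 12) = x*(x - 3)*(x + 1)*(x + 4)*(x - 4)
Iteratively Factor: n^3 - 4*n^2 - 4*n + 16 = (n - 4)*(n^2 - 4) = (n - 4)*(n + 2)*(n - 2)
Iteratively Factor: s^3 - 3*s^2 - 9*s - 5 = (s - 5)*(s^2 + 2*s + 1) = (s - 5)*(s + 1)*(s + 1)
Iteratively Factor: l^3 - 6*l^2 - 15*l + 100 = (l - 5)*(l^2 - l - 20) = (l - 5)*(l + 4)*(l - 5)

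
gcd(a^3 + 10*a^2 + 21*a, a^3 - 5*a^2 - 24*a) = a^2 + 3*a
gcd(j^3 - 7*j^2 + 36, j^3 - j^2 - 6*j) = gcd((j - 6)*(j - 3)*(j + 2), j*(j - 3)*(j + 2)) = j^2 - j - 6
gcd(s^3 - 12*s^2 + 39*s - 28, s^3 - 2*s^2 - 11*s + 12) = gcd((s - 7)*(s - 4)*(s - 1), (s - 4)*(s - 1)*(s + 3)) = s^2 - 5*s + 4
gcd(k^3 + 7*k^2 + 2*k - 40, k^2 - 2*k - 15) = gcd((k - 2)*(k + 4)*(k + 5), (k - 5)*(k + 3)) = 1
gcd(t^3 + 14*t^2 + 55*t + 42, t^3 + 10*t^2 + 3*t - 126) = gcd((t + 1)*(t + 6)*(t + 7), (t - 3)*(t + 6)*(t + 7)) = t^2 + 13*t + 42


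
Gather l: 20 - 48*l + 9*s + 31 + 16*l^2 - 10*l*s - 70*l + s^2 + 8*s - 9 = 16*l^2 + l*(-10*s - 118) + s^2 + 17*s + 42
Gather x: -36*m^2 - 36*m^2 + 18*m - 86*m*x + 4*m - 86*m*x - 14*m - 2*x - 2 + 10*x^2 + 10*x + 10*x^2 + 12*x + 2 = -72*m^2 + 8*m + 20*x^2 + x*(20 - 172*m)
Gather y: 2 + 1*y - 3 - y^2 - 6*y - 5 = -y^2 - 5*y - 6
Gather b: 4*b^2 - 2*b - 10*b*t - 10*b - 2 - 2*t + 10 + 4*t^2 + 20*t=4*b^2 + b*(-10*t - 12) + 4*t^2 + 18*t + 8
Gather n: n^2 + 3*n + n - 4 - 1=n^2 + 4*n - 5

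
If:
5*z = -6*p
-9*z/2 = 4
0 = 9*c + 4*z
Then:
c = 32/81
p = 20/27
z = -8/9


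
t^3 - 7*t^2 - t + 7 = (t - 7)*(t - 1)*(t + 1)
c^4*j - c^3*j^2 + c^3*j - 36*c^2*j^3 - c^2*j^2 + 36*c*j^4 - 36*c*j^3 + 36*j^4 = (c - 6*j)*(c - j)*(c + 6*j)*(c*j + j)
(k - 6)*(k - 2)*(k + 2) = k^3 - 6*k^2 - 4*k + 24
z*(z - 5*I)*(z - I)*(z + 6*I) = z^4 + 31*z^2 - 30*I*z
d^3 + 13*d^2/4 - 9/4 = (d - 3/4)*(d + 1)*(d + 3)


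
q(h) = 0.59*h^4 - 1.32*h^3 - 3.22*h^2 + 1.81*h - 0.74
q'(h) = 2.36*h^3 - 3.96*h^2 - 6.44*h + 1.81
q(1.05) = -3.20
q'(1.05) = -6.59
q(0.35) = -0.55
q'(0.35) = -0.83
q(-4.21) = 218.41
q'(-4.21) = -217.36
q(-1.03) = -3.91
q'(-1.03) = 1.66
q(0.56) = -0.91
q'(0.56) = -2.62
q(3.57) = 0.46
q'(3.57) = 35.73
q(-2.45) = 16.17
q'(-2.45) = -40.89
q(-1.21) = -4.04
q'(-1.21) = -0.38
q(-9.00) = 4555.42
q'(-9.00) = -1981.43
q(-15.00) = 33571.36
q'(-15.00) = -8757.59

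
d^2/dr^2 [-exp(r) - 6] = -exp(r)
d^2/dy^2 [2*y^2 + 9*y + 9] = 4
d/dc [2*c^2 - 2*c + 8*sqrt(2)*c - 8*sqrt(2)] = 4*c - 2 + 8*sqrt(2)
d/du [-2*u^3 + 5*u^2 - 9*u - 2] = -6*u^2 + 10*u - 9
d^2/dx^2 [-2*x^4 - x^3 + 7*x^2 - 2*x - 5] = -24*x^2 - 6*x + 14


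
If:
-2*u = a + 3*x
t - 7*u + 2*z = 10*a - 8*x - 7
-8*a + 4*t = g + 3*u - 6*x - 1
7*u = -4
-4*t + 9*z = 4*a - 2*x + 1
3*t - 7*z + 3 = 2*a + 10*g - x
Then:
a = 90187/54593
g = -37973/54593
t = 147733/54593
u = -4/7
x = -9265/54593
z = 113867/54593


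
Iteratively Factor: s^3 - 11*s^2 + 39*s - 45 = (s - 5)*(s^2 - 6*s + 9) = (s - 5)*(s - 3)*(s - 3)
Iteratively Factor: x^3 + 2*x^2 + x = (x + 1)*(x^2 + x) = (x + 1)^2*(x)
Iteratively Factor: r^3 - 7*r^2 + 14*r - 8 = (r - 4)*(r^2 - 3*r + 2) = (r - 4)*(r - 1)*(r - 2)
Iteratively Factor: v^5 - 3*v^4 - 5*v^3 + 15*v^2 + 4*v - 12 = (v - 2)*(v^4 - v^3 - 7*v^2 + v + 6) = (v - 3)*(v - 2)*(v^3 + 2*v^2 - v - 2) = (v - 3)*(v - 2)*(v + 1)*(v^2 + v - 2) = (v - 3)*(v - 2)*(v + 1)*(v + 2)*(v - 1)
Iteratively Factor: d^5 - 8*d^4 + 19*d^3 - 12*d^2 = (d - 4)*(d^4 - 4*d^3 + 3*d^2) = (d - 4)*(d - 1)*(d^3 - 3*d^2) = d*(d - 4)*(d - 1)*(d^2 - 3*d) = d^2*(d - 4)*(d - 1)*(d - 3)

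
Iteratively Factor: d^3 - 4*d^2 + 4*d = (d - 2)*(d^2 - 2*d) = d*(d - 2)*(d - 2)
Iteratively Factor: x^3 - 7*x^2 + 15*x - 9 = (x - 1)*(x^2 - 6*x + 9) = (x - 3)*(x - 1)*(x - 3)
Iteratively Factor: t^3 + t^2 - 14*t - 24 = (t - 4)*(t^2 + 5*t + 6) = (t - 4)*(t + 2)*(t + 3)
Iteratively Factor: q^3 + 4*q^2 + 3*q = (q + 3)*(q^2 + q) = q*(q + 3)*(q + 1)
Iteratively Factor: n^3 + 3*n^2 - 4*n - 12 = (n + 2)*(n^2 + n - 6) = (n + 2)*(n + 3)*(n - 2)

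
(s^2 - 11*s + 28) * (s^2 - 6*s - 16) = s^4 - 17*s^3 + 78*s^2 + 8*s - 448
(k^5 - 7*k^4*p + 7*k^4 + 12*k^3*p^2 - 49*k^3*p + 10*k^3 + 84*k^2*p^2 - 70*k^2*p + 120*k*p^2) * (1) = k^5 - 7*k^4*p + 7*k^4 + 12*k^3*p^2 - 49*k^3*p + 10*k^3 + 84*k^2*p^2 - 70*k^2*p + 120*k*p^2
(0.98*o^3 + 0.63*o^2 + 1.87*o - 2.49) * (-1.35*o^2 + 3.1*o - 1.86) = -1.323*o^5 + 2.1875*o^4 - 2.3943*o^3 + 7.9867*o^2 - 11.1972*o + 4.6314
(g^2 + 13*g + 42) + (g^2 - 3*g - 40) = 2*g^2 + 10*g + 2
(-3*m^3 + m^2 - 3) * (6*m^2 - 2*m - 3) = -18*m^5 + 12*m^4 + 7*m^3 - 21*m^2 + 6*m + 9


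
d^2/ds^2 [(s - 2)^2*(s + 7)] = 6*s + 6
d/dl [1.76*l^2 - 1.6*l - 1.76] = 3.52*l - 1.6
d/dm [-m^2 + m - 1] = 1 - 2*m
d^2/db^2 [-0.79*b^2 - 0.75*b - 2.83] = -1.58000000000000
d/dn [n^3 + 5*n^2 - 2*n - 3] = 3*n^2 + 10*n - 2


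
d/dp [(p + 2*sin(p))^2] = 2*(p + 2*sin(p))*(2*cos(p) + 1)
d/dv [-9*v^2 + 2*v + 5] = 2 - 18*v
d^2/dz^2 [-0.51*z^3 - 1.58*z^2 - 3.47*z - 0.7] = -3.06*z - 3.16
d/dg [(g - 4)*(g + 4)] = 2*g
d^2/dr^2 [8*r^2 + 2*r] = 16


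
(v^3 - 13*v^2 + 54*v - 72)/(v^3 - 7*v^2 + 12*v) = (v - 6)/v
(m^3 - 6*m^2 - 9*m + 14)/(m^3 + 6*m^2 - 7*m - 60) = (m^3 - 6*m^2 - 9*m + 14)/(m^3 + 6*m^2 - 7*m - 60)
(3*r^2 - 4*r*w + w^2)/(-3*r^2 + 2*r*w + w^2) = (-3*r + w)/(3*r + w)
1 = 1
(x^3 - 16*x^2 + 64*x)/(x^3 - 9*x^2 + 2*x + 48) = x*(x - 8)/(x^2 - x - 6)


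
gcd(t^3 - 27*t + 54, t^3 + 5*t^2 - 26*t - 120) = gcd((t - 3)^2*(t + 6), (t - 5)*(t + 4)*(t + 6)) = t + 6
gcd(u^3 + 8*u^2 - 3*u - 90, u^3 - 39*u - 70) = u + 5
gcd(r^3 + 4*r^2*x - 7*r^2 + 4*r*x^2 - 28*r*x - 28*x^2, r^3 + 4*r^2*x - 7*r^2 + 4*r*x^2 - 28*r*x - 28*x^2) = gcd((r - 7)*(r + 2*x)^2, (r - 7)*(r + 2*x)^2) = r^3 + 4*r^2*x - 7*r^2 + 4*r*x^2 - 28*r*x - 28*x^2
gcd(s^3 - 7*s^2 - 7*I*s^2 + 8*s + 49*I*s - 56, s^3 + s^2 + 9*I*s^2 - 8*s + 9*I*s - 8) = s + I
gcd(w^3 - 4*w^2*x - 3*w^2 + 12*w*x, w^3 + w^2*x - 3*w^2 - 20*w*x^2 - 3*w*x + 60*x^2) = -w^2 + 4*w*x + 3*w - 12*x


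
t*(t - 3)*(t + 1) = t^3 - 2*t^2 - 3*t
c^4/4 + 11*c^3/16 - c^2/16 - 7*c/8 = c*(c/4 + 1/2)*(c - 1)*(c + 7/4)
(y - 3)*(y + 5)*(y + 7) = y^3 + 9*y^2 - y - 105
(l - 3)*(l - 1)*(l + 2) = l^3 - 2*l^2 - 5*l + 6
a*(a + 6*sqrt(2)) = a^2 + 6*sqrt(2)*a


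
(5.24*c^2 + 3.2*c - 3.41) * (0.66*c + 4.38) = 3.4584*c^3 + 25.0632*c^2 + 11.7654*c - 14.9358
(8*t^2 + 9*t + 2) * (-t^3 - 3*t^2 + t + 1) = -8*t^5 - 33*t^4 - 21*t^3 + 11*t^2 + 11*t + 2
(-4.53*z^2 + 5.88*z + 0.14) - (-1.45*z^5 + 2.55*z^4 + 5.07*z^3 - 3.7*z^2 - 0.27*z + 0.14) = 1.45*z^5 - 2.55*z^4 - 5.07*z^3 - 0.83*z^2 + 6.15*z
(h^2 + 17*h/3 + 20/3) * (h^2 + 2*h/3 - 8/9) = h^4 + 19*h^3/3 + 86*h^2/9 - 16*h/27 - 160/27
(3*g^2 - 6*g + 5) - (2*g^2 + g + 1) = g^2 - 7*g + 4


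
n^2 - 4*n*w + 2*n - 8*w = (n + 2)*(n - 4*w)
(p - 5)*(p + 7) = p^2 + 2*p - 35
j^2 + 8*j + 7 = (j + 1)*(j + 7)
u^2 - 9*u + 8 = (u - 8)*(u - 1)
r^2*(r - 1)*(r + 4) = r^4 + 3*r^3 - 4*r^2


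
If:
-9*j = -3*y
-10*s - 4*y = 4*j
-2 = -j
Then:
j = 2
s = -16/5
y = 6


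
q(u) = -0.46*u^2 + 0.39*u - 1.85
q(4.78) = -10.50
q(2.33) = -3.44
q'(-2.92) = 3.08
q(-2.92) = -6.91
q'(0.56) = -0.13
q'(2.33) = -1.75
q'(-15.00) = 14.19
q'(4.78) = -4.01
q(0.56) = -1.78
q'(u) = 0.39 - 0.92*u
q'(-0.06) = 0.45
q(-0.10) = -1.89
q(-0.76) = -2.41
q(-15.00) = -111.20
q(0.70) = -1.80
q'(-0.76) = 1.09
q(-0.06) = -1.88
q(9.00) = -35.60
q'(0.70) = -0.25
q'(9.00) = -7.89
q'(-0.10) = 0.48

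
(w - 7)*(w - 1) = w^2 - 8*w + 7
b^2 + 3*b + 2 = (b + 1)*(b + 2)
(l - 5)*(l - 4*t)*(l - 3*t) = l^3 - 7*l^2*t - 5*l^2 + 12*l*t^2 + 35*l*t - 60*t^2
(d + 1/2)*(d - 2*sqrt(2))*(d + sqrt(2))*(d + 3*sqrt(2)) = d^4 + d^3/2 + 2*sqrt(2)*d^3 - 10*d^2 + sqrt(2)*d^2 - 12*sqrt(2)*d - 5*d - 6*sqrt(2)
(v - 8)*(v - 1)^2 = v^3 - 10*v^2 + 17*v - 8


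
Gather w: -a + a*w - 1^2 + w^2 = a*w - a + w^2 - 1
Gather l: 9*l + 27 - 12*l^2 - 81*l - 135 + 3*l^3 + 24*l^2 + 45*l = 3*l^3 + 12*l^2 - 27*l - 108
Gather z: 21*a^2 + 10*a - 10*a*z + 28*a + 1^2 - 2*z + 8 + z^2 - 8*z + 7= 21*a^2 + 38*a + z^2 + z*(-10*a - 10) + 16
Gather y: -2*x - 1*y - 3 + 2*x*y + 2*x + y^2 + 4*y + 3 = y^2 + y*(2*x + 3)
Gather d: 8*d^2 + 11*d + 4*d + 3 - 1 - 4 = 8*d^2 + 15*d - 2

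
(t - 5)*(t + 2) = t^2 - 3*t - 10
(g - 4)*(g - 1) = g^2 - 5*g + 4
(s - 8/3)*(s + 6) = s^2 + 10*s/3 - 16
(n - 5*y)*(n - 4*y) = n^2 - 9*n*y + 20*y^2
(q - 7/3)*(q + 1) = q^2 - 4*q/3 - 7/3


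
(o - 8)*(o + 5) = o^2 - 3*o - 40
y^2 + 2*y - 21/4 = (y - 3/2)*(y + 7/2)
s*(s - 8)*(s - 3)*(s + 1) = s^4 - 10*s^3 + 13*s^2 + 24*s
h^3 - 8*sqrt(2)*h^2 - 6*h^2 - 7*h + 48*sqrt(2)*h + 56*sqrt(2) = (h - 7)*(h + 1)*(h - 8*sqrt(2))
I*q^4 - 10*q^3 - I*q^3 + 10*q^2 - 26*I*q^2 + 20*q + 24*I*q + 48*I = (q - 2)*(q + 4*I)*(q + 6*I)*(I*q + I)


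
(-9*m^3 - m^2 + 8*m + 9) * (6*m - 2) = -54*m^4 + 12*m^3 + 50*m^2 + 38*m - 18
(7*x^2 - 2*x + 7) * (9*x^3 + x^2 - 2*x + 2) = 63*x^5 - 11*x^4 + 47*x^3 + 25*x^2 - 18*x + 14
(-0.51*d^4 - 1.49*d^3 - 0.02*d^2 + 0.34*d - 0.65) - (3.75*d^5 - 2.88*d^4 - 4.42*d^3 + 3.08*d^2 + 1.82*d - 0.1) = -3.75*d^5 + 2.37*d^4 + 2.93*d^3 - 3.1*d^2 - 1.48*d - 0.55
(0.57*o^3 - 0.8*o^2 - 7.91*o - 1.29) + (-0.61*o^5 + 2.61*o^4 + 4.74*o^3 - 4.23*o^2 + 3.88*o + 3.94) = -0.61*o^5 + 2.61*o^4 + 5.31*o^3 - 5.03*o^2 - 4.03*o + 2.65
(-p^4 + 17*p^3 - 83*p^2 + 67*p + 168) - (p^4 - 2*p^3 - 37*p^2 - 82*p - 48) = -2*p^4 + 19*p^3 - 46*p^2 + 149*p + 216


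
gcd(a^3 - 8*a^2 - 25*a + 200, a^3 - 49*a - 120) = a^2 - 3*a - 40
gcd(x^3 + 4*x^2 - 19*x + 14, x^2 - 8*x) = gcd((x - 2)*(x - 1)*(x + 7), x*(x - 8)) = 1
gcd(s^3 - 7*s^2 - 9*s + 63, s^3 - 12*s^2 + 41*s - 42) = s^2 - 10*s + 21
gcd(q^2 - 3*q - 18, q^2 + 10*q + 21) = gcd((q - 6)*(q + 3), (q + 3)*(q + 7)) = q + 3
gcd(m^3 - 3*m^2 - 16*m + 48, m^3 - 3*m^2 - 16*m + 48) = m^3 - 3*m^2 - 16*m + 48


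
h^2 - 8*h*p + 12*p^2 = (h - 6*p)*(h - 2*p)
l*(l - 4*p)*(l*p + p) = l^3*p - 4*l^2*p^2 + l^2*p - 4*l*p^2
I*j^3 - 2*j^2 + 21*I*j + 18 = (j - 3*I)*(j + 6*I)*(I*j + 1)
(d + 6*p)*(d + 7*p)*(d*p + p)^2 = d^4*p^2 + 13*d^3*p^3 + 2*d^3*p^2 + 42*d^2*p^4 + 26*d^2*p^3 + d^2*p^2 + 84*d*p^4 + 13*d*p^3 + 42*p^4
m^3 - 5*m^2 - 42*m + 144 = (m - 8)*(m - 3)*(m + 6)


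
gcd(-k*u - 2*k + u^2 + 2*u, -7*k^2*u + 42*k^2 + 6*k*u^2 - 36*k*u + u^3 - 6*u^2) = -k + u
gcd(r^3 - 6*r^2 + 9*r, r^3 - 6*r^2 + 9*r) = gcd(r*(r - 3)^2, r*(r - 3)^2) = r^3 - 6*r^2 + 9*r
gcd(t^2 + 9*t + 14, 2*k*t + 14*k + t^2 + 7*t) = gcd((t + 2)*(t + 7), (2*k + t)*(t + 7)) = t + 7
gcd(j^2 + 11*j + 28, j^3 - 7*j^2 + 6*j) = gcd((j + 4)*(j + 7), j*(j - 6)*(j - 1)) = 1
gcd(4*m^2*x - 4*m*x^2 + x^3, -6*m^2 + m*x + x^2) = -2*m + x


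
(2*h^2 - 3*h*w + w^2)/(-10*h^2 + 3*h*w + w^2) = (-h + w)/(5*h + w)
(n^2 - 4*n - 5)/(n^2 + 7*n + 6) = (n - 5)/(n + 6)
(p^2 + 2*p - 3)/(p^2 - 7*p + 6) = (p + 3)/(p - 6)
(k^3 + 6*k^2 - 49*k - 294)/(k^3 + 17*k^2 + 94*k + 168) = (k - 7)/(k + 4)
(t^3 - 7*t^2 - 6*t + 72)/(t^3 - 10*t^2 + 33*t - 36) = (t^2 - 3*t - 18)/(t^2 - 6*t + 9)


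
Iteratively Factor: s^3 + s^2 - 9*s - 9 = (s - 3)*(s^2 + 4*s + 3) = (s - 3)*(s + 1)*(s + 3)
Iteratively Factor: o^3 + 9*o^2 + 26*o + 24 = (o + 3)*(o^2 + 6*o + 8) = (o + 2)*(o + 3)*(o + 4)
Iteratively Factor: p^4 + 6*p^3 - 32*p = (p)*(p^3 + 6*p^2 - 32) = p*(p - 2)*(p^2 + 8*p + 16) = p*(p - 2)*(p + 4)*(p + 4)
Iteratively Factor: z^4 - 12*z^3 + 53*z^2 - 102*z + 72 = (z - 4)*(z^3 - 8*z^2 + 21*z - 18) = (z - 4)*(z - 3)*(z^2 - 5*z + 6) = (z - 4)*(z - 3)^2*(z - 2)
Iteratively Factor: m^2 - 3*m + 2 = (m - 2)*(m - 1)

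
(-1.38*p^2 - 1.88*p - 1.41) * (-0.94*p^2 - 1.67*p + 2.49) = 1.2972*p^4 + 4.0718*p^3 + 1.0288*p^2 - 2.3265*p - 3.5109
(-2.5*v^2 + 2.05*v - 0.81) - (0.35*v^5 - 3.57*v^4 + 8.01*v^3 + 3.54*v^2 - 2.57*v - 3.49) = -0.35*v^5 + 3.57*v^4 - 8.01*v^3 - 6.04*v^2 + 4.62*v + 2.68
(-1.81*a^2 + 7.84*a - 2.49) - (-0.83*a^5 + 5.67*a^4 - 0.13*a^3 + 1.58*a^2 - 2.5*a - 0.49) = 0.83*a^5 - 5.67*a^4 + 0.13*a^3 - 3.39*a^2 + 10.34*a - 2.0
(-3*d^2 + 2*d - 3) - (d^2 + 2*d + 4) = -4*d^2 - 7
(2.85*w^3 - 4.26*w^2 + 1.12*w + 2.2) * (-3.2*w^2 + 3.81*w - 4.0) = -9.12*w^5 + 24.4905*w^4 - 31.2146*w^3 + 14.2672*w^2 + 3.902*w - 8.8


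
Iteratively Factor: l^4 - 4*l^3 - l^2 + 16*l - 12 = (l - 3)*(l^3 - l^2 - 4*l + 4) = (l - 3)*(l - 1)*(l^2 - 4) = (l - 3)*(l - 2)*(l - 1)*(l + 2)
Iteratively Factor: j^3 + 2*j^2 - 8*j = (j - 2)*(j^2 + 4*j) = j*(j - 2)*(j + 4)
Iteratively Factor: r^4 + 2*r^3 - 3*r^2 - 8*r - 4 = (r + 2)*(r^3 - 3*r - 2) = (r - 2)*(r + 2)*(r^2 + 2*r + 1) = (r - 2)*(r + 1)*(r + 2)*(r + 1)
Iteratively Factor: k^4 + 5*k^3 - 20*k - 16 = (k + 4)*(k^3 + k^2 - 4*k - 4) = (k + 2)*(k + 4)*(k^2 - k - 2) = (k + 1)*(k + 2)*(k + 4)*(k - 2)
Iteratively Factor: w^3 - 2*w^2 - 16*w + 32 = (w + 4)*(w^2 - 6*w + 8) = (w - 4)*(w + 4)*(w - 2)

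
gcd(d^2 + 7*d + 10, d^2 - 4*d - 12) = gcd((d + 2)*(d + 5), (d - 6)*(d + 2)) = d + 2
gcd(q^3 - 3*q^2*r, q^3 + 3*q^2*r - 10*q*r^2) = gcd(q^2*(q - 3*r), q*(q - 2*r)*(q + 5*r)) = q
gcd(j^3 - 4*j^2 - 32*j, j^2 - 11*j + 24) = j - 8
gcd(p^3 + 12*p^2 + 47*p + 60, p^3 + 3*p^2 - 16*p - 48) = p^2 + 7*p + 12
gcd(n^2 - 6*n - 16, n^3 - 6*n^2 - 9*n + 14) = n + 2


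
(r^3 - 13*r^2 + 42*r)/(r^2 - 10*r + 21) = r*(r - 6)/(r - 3)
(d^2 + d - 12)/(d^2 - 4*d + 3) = (d + 4)/(d - 1)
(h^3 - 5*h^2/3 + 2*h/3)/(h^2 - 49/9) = 3*h*(3*h^2 - 5*h + 2)/(9*h^2 - 49)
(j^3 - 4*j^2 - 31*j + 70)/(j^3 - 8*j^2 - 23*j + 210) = (j - 2)/(j - 6)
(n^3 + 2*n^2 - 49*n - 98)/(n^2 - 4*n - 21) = (n^2 + 9*n + 14)/(n + 3)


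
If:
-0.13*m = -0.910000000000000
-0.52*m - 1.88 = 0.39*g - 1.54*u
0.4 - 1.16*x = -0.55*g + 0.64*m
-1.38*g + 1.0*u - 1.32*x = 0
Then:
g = 4.69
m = 7.00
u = 4.77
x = -1.29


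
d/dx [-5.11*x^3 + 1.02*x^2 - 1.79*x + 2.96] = -15.33*x^2 + 2.04*x - 1.79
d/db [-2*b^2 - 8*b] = -4*b - 8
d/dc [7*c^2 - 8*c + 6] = 14*c - 8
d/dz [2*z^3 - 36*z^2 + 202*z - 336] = 6*z^2 - 72*z + 202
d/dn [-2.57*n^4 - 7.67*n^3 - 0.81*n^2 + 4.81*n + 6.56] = -10.28*n^3 - 23.01*n^2 - 1.62*n + 4.81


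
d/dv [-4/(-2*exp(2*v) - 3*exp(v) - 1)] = (-16*exp(v) - 12)*exp(v)/(2*exp(2*v) + 3*exp(v) + 1)^2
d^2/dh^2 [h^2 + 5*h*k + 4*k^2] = 2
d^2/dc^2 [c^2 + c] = 2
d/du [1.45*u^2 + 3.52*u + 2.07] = 2.9*u + 3.52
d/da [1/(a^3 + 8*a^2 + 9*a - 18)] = (-3*a^2 - 16*a - 9)/(a^3 + 8*a^2 + 9*a - 18)^2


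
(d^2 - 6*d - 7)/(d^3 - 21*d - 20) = (d - 7)/(d^2 - d - 20)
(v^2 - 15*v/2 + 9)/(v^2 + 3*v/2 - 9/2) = (v - 6)/(v + 3)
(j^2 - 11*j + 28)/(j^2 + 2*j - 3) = (j^2 - 11*j + 28)/(j^2 + 2*j - 3)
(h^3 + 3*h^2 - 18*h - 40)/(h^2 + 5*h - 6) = (h^3 + 3*h^2 - 18*h - 40)/(h^2 + 5*h - 6)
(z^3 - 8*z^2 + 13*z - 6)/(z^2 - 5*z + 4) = (z^2 - 7*z + 6)/(z - 4)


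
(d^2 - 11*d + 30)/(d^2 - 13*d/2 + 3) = 2*(d - 5)/(2*d - 1)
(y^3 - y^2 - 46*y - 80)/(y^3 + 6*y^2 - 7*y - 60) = (y^2 - 6*y - 16)/(y^2 + y - 12)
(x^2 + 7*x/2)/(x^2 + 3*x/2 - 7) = x/(x - 2)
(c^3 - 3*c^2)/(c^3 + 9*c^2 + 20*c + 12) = c^2*(c - 3)/(c^3 + 9*c^2 + 20*c + 12)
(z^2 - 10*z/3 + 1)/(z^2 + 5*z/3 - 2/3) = (z - 3)/(z + 2)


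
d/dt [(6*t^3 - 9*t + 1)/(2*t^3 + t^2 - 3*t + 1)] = (6*t^4 + 21*t^2 - 2*t - 6)/(4*t^6 + 4*t^5 - 11*t^4 - 2*t^3 + 11*t^2 - 6*t + 1)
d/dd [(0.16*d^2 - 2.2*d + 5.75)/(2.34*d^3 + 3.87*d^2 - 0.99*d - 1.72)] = (-0.3744*d^4 + 10.296*d^3 - 32.0094*d^2 - 45.0554*d + 9.4765)/(5.4756*d^6 + 18.1116*d^5 + 10.3437*d^4 - 15.7122*d^3 - 12.3327*d^2 + 3.4056*d + 2.9584)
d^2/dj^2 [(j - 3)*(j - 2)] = 2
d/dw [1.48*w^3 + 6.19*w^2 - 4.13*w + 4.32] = 4.44*w^2 + 12.38*w - 4.13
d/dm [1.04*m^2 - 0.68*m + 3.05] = 2.08*m - 0.68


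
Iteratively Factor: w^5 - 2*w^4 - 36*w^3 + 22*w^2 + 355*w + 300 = (w + 4)*(w^4 - 6*w^3 - 12*w^2 + 70*w + 75) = (w - 5)*(w + 4)*(w^3 - w^2 - 17*w - 15) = (w - 5)*(w + 3)*(w + 4)*(w^2 - 4*w - 5) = (w - 5)^2*(w + 3)*(w + 4)*(w + 1)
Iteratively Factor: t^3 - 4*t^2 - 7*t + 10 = (t - 5)*(t^2 + t - 2) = (t - 5)*(t - 1)*(t + 2)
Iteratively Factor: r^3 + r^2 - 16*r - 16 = (r - 4)*(r^2 + 5*r + 4) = (r - 4)*(r + 4)*(r + 1)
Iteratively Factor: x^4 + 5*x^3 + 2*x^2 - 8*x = (x - 1)*(x^3 + 6*x^2 + 8*x) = (x - 1)*(x + 2)*(x^2 + 4*x) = x*(x - 1)*(x + 2)*(x + 4)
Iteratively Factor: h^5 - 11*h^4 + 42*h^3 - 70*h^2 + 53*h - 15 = (h - 1)*(h^4 - 10*h^3 + 32*h^2 - 38*h + 15) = (h - 3)*(h - 1)*(h^3 - 7*h^2 + 11*h - 5) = (h - 5)*(h - 3)*(h - 1)*(h^2 - 2*h + 1) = (h - 5)*(h - 3)*(h - 1)^2*(h - 1)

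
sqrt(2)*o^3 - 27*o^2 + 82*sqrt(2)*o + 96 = (o - 8*sqrt(2))*(o - 6*sqrt(2))*(sqrt(2)*o + 1)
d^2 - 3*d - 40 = (d - 8)*(d + 5)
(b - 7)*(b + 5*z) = b^2 + 5*b*z - 7*b - 35*z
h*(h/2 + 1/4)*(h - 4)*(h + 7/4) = h^4/2 - 7*h^3/8 - 65*h^2/16 - 7*h/4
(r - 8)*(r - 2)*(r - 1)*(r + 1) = r^4 - 10*r^3 + 15*r^2 + 10*r - 16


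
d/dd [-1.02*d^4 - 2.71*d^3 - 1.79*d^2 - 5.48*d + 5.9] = -4.08*d^3 - 8.13*d^2 - 3.58*d - 5.48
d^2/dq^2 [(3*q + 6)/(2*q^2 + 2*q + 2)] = 3*(-3*(q + 1)*(q^2 + q + 1) + (q + 2)*(2*q + 1)^2)/(q^2 + q + 1)^3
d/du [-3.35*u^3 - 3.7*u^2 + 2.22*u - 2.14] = -10.05*u^2 - 7.4*u + 2.22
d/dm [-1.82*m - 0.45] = -1.82000000000000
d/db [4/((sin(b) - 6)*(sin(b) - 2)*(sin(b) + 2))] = 4*(-3*sin(b)^2 + 12*sin(b) + 4)*cos(b)/((sin(b) - 6)^2*(sin(b) - 2)^2*(sin(b) + 2)^2)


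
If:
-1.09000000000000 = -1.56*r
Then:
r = 0.70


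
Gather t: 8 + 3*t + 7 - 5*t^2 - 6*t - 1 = -5*t^2 - 3*t + 14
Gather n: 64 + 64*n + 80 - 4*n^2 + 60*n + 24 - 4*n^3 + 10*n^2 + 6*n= -4*n^3 + 6*n^2 + 130*n + 168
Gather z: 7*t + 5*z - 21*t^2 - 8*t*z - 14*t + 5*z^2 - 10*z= -21*t^2 - 7*t + 5*z^2 + z*(-8*t - 5)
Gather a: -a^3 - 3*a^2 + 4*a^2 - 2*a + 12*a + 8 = -a^3 + a^2 + 10*a + 8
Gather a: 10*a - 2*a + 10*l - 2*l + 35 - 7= 8*a + 8*l + 28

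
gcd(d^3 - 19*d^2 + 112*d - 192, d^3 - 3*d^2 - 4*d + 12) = d - 3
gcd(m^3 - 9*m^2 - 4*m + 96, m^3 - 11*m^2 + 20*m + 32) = m^2 - 12*m + 32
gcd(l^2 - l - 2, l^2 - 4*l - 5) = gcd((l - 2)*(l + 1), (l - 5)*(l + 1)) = l + 1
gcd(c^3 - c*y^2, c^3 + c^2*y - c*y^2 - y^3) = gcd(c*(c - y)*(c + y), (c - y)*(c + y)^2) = -c^2 + y^2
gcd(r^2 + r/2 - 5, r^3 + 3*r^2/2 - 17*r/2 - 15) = r + 5/2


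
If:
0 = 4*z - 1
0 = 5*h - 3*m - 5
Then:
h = 3*m/5 + 1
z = 1/4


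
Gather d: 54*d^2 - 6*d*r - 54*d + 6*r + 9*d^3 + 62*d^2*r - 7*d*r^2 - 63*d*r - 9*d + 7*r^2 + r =9*d^3 + d^2*(62*r + 54) + d*(-7*r^2 - 69*r - 63) + 7*r^2 + 7*r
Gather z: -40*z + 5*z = -35*z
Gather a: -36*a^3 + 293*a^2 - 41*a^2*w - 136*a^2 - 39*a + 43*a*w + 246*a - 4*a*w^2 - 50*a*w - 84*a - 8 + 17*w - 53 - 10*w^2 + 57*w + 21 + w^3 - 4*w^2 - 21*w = -36*a^3 + a^2*(157 - 41*w) + a*(-4*w^2 - 7*w + 123) + w^3 - 14*w^2 + 53*w - 40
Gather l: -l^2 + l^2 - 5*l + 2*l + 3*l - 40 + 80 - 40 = 0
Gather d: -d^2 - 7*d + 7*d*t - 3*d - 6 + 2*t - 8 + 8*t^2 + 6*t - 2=-d^2 + d*(7*t - 10) + 8*t^2 + 8*t - 16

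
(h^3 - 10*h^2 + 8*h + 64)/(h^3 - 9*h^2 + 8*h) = (h^2 - 2*h - 8)/(h*(h - 1))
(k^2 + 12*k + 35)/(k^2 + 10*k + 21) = (k + 5)/(k + 3)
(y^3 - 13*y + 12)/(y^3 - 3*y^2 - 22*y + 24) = (y - 3)/(y - 6)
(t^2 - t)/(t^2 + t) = (t - 1)/(t + 1)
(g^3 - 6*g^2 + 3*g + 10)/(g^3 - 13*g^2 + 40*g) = (g^2 - g - 2)/(g*(g - 8))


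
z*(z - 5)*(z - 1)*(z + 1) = z^4 - 5*z^3 - z^2 + 5*z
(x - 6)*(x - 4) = x^2 - 10*x + 24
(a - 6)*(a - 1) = a^2 - 7*a + 6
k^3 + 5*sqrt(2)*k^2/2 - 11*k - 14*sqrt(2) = (k - 2*sqrt(2))*(k + sqrt(2))*(k + 7*sqrt(2)/2)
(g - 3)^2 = g^2 - 6*g + 9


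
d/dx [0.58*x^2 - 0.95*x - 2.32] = 1.16*x - 0.95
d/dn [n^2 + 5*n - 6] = 2*n + 5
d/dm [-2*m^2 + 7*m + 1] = 7 - 4*m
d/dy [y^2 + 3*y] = 2*y + 3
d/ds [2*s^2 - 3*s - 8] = 4*s - 3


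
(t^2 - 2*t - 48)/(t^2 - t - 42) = (t - 8)/(t - 7)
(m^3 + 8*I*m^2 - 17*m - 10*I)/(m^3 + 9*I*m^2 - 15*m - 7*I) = (m^2 + 7*I*m - 10)/(m^2 + 8*I*m - 7)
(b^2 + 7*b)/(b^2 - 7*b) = (b + 7)/(b - 7)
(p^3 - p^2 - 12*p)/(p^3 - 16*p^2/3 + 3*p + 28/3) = 3*p*(p + 3)/(3*p^2 - 4*p - 7)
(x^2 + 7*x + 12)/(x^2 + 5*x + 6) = (x + 4)/(x + 2)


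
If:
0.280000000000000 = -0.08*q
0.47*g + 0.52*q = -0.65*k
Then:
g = 3.87234042553191 - 1.38297872340426*k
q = -3.50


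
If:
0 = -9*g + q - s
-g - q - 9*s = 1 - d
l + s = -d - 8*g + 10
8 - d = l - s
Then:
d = 15*s/2 + 7/2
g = 1/4 - s/4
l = 9/2 - 13*s/2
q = 9/4 - 5*s/4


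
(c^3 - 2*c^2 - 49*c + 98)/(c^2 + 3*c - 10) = (c^2 - 49)/(c + 5)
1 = 1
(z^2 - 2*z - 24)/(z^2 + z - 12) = (z - 6)/(z - 3)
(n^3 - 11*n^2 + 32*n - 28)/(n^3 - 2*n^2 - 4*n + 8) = (n - 7)/(n + 2)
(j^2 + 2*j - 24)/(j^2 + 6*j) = (j - 4)/j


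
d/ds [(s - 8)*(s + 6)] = 2*s - 2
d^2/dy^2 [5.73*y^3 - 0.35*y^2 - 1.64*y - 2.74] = 34.38*y - 0.7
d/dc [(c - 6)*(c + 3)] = 2*c - 3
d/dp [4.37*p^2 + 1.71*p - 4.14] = 8.74*p + 1.71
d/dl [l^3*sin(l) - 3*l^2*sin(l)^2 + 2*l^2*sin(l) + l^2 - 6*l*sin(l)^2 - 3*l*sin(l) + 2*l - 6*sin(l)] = l^3*cos(l) + 3*l^2*sin(l) - 3*l^2*sin(2*l) + 2*l^2*cos(l) + 4*l*sin(l) - 6*l*sin(2*l) - 3*l*cos(l) + 3*l*cos(2*l) - l - 3*sin(l) - 6*cos(l) + 3*cos(2*l) - 1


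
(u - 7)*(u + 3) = u^2 - 4*u - 21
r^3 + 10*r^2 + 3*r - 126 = (r - 3)*(r + 6)*(r + 7)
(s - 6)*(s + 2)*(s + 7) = s^3 + 3*s^2 - 40*s - 84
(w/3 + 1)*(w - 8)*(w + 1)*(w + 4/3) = w^4/3 - 8*w^3/9 - 103*w^2/9 - 188*w/9 - 32/3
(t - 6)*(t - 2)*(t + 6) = t^3 - 2*t^2 - 36*t + 72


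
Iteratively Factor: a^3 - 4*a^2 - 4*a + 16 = (a + 2)*(a^2 - 6*a + 8) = (a - 2)*(a + 2)*(a - 4)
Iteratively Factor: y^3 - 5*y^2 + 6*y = (y)*(y^2 - 5*y + 6) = y*(y - 2)*(y - 3)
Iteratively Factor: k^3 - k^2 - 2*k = (k)*(k^2 - k - 2) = k*(k + 1)*(k - 2)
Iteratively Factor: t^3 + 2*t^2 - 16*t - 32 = (t + 2)*(t^2 - 16) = (t + 2)*(t + 4)*(t - 4)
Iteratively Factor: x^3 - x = (x)*(x^2 - 1) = x*(x - 1)*(x + 1)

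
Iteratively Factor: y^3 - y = (y + 1)*(y^2 - y) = y*(y + 1)*(y - 1)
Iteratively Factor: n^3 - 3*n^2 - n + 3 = (n - 3)*(n^2 - 1) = (n - 3)*(n + 1)*(n - 1)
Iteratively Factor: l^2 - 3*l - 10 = (l + 2)*(l - 5)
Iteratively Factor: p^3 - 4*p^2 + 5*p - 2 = (p - 1)*(p^2 - 3*p + 2) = (p - 1)^2*(p - 2)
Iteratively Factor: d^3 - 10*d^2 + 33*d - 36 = (d - 3)*(d^2 - 7*d + 12) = (d - 3)^2*(d - 4)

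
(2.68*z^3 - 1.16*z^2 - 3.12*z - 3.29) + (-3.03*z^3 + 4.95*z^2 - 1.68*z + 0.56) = -0.35*z^3 + 3.79*z^2 - 4.8*z - 2.73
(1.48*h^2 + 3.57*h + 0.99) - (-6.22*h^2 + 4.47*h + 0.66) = 7.7*h^2 - 0.9*h + 0.33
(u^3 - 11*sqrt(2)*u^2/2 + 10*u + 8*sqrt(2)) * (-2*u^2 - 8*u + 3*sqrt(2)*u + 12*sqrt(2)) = -2*u^5 - 8*u^4 + 14*sqrt(2)*u^4 - 53*u^3 + 56*sqrt(2)*u^3 - 212*u^2 + 14*sqrt(2)*u^2 + 48*u + 56*sqrt(2)*u + 192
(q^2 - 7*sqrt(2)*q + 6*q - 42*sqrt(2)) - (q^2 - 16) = -7*sqrt(2)*q + 6*q - 42*sqrt(2) + 16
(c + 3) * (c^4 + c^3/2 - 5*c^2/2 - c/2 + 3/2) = c^5 + 7*c^4/2 - c^3 - 8*c^2 + 9/2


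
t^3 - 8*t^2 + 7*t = t*(t - 7)*(t - 1)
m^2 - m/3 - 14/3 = (m - 7/3)*(m + 2)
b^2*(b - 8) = b^3 - 8*b^2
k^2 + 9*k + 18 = (k + 3)*(k + 6)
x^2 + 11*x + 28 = (x + 4)*(x + 7)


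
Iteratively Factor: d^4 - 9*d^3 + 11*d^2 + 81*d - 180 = (d - 4)*(d^3 - 5*d^2 - 9*d + 45) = (d - 4)*(d + 3)*(d^2 - 8*d + 15) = (d - 4)*(d - 3)*(d + 3)*(d - 5)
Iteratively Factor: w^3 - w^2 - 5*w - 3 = (w + 1)*(w^2 - 2*w - 3) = (w + 1)^2*(w - 3)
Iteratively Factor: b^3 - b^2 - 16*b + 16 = (b + 4)*(b^2 - 5*b + 4) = (b - 4)*(b + 4)*(b - 1)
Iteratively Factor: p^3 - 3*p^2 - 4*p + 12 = (p - 2)*(p^2 - p - 6) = (p - 3)*(p - 2)*(p + 2)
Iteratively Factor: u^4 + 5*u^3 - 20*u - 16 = (u + 1)*(u^3 + 4*u^2 - 4*u - 16) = (u - 2)*(u + 1)*(u^2 + 6*u + 8) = (u - 2)*(u + 1)*(u + 2)*(u + 4)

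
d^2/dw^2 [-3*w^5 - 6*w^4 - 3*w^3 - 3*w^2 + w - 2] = -60*w^3 - 72*w^2 - 18*w - 6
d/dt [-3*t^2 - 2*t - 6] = -6*t - 2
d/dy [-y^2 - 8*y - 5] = -2*y - 8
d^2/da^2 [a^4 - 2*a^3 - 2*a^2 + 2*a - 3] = 12*a^2 - 12*a - 4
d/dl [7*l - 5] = 7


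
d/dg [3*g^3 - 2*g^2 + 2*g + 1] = 9*g^2 - 4*g + 2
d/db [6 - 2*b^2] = -4*b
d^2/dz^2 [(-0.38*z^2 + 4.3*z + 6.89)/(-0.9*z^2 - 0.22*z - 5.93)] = (-7.11648*z^3 - 45.65376*z^2 + 129.50928*z + 110.821792)/(0.729*z^6 + 0.5346*z^5 + 14.54058*z^4 + 7.055488*z^3 + 95.806266*z^2 + 23.208834*z + 208.527857)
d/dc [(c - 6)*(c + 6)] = 2*c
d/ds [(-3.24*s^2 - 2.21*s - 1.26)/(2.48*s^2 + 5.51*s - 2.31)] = (-12.3716*s^2 + 21.2184*s + 12.0477)/(6.1504*s^4 + 27.3296*s^3 + 18.9025*s^2 - 25.4562*s + 5.3361)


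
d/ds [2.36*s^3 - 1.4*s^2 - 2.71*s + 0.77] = 7.08*s^2 - 2.8*s - 2.71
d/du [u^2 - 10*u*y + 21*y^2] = 2*u - 10*y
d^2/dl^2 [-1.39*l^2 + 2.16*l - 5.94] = -2.78000000000000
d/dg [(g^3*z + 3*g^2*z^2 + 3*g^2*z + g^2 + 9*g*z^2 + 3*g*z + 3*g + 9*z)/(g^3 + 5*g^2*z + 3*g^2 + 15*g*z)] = (2*g^2*z^2 - g^2 - 6*g*z - 15*z^2)/(g^2*(g^2 + 10*g*z + 25*z^2))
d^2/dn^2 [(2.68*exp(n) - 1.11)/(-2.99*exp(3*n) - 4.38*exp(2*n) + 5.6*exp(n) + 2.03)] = (-95.837872*exp(6*n) - 15.9818490000001*exp(5*n) - 71.00527*exp(4*n) - 229.196332*exp(3*n) - 164.015649*exp(2*n) + 104.753656*exp(n) - 23.662492)*exp(n)/(26.730899*exp(9*n) + 117.472914*exp(8*n) + 21.890388*exp(7*n) - 410.449857*exp(6*n) - 200.510436*exp(5*n) + 499.179324*exp(4*n) + 160.099513*exp(3*n) - 136.833774*exp(2*n) - 69.23112*exp(n) - 8.365427)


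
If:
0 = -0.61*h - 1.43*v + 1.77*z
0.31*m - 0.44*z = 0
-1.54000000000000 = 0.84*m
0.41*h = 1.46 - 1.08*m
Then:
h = 8.39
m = -1.83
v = -5.18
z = -1.29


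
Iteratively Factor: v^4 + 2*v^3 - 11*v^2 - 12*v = (v + 1)*(v^3 + v^2 - 12*v) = (v - 3)*(v + 1)*(v^2 + 4*v) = v*(v - 3)*(v + 1)*(v + 4)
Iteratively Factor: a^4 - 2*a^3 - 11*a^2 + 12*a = (a)*(a^3 - 2*a^2 - 11*a + 12) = a*(a - 4)*(a^2 + 2*a - 3) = a*(a - 4)*(a + 3)*(a - 1)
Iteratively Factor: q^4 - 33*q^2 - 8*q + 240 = (q - 3)*(q^3 + 3*q^2 - 24*q - 80) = (q - 3)*(q + 4)*(q^2 - q - 20) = (q - 3)*(q + 4)^2*(q - 5)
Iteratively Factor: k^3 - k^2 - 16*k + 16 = (k - 1)*(k^2 - 16) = (k - 1)*(k + 4)*(k - 4)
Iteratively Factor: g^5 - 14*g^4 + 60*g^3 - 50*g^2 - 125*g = (g)*(g^4 - 14*g^3 + 60*g^2 - 50*g - 125) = g*(g + 1)*(g^3 - 15*g^2 + 75*g - 125) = g*(g - 5)*(g + 1)*(g^2 - 10*g + 25) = g*(g - 5)^2*(g + 1)*(g - 5)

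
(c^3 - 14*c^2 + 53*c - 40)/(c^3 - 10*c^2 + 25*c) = (c^2 - 9*c + 8)/(c*(c - 5))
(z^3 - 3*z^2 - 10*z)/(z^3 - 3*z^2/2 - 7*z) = 2*(z - 5)/(2*z - 7)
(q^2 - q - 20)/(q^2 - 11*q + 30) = (q + 4)/(q - 6)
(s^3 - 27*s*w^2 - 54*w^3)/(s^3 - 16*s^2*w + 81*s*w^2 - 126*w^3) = (s^2 + 6*s*w + 9*w^2)/(s^2 - 10*s*w + 21*w^2)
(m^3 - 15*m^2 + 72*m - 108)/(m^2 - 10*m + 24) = (m^2 - 9*m + 18)/(m - 4)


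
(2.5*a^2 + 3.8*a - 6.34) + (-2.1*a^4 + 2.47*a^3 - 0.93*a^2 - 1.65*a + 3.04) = -2.1*a^4 + 2.47*a^3 + 1.57*a^2 + 2.15*a - 3.3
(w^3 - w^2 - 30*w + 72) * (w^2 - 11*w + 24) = w^5 - 12*w^4 + 5*w^3 + 378*w^2 - 1512*w + 1728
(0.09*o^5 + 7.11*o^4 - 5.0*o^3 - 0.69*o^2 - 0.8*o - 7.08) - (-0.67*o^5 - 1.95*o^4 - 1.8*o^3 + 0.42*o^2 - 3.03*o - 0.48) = 0.76*o^5 + 9.06*o^4 - 3.2*o^3 - 1.11*o^2 + 2.23*o - 6.6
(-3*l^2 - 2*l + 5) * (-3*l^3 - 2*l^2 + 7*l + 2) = 9*l^5 + 12*l^4 - 32*l^3 - 30*l^2 + 31*l + 10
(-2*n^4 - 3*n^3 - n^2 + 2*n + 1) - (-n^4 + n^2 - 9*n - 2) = -n^4 - 3*n^3 - 2*n^2 + 11*n + 3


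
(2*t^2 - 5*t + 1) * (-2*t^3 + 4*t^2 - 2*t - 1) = -4*t^5 + 18*t^4 - 26*t^3 + 12*t^2 + 3*t - 1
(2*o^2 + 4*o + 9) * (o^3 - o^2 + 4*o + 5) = 2*o^5 + 2*o^4 + 13*o^3 + 17*o^2 + 56*o + 45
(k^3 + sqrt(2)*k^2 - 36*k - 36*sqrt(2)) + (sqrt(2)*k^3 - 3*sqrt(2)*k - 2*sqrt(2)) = k^3 + sqrt(2)*k^3 + sqrt(2)*k^2 - 36*k - 3*sqrt(2)*k - 38*sqrt(2)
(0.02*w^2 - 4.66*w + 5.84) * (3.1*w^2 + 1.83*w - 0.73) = 0.062*w^4 - 14.4094*w^3 + 9.5616*w^2 + 14.089*w - 4.2632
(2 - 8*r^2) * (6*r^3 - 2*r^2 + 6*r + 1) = -48*r^5 + 16*r^4 - 36*r^3 - 12*r^2 + 12*r + 2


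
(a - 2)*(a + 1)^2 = a^3 - 3*a - 2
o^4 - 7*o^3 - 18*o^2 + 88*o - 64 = (o - 8)*(o - 2)*(o - 1)*(o + 4)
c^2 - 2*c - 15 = (c - 5)*(c + 3)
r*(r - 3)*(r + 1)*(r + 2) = r^4 - 7*r^2 - 6*r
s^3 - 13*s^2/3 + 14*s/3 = s*(s - 7/3)*(s - 2)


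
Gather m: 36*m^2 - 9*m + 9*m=36*m^2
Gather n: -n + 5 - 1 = 4 - n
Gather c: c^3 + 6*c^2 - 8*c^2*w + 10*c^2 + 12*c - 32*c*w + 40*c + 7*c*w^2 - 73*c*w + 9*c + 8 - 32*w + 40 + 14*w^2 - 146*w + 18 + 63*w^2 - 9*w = c^3 + c^2*(16 - 8*w) + c*(7*w^2 - 105*w + 61) + 77*w^2 - 187*w + 66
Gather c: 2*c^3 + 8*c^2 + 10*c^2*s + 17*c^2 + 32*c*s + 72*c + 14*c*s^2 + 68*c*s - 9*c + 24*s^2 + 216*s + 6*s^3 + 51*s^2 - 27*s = 2*c^3 + c^2*(10*s + 25) + c*(14*s^2 + 100*s + 63) + 6*s^3 + 75*s^2 + 189*s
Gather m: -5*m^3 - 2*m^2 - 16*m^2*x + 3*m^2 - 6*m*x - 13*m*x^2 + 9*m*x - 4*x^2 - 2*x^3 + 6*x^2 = -5*m^3 + m^2*(1 - 16*x) + m*(-13*x^2 + 3*x) - 2*x^3 + 2*x^2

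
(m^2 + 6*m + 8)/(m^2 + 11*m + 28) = (m + 2)/(m + 7)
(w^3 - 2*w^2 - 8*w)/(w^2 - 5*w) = (w^2 - 2*w - 8)/(w - 5)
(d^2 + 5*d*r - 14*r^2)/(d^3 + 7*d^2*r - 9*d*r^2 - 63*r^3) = (-d + 2*r)/(-d^2 + 9*r^2)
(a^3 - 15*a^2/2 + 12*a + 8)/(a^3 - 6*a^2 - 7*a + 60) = (a^2 - 7*a/2 - 2)/(a^2 - 2*a - 15)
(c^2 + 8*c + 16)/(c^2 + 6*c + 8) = (c + 4)/(c + 2)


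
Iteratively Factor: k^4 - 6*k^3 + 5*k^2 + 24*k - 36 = (k + 2)*(k^3 - 8*k^2 + 21*k - 18) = (k - 3)*(k + 2)*(k^2 - 5*k + 6) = (k - 3)*(k - 2)*(k + 2)*(k - 3)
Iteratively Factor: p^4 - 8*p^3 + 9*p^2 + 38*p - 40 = (p + 2)*(p^3 - 10*p^2 + 29*p - 20) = (p - 1)*(p + 2)*(p^2 - 9*p + 20) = (p - 4)*(p - 1)*(p + 2)*(p - 5)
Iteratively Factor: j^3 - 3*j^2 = (j)*(j^2 - 3*j) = j*(j - 3)*(j)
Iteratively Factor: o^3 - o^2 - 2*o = (o)*(o^2 - o - 2) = o*(o - 2)*(o + 1)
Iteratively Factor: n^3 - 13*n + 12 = (n - 3)*(n^2 + 3*n - 4) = (n - 3)*(n + 4)*(n - 1)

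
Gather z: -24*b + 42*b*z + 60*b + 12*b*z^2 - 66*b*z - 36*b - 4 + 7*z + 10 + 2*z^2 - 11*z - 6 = z^2*(12*b + 2) + z*(-24*b - 4)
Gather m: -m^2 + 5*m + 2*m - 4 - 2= -m^2 + 7*m - 6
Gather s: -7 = -7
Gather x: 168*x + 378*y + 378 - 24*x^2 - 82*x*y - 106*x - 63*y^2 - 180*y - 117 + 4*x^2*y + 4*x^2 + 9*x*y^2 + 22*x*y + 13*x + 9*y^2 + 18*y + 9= x^2*(4*y - 20) + x*(9*y^2 - 60*y + 75) - 54*y^2 + 216*y + 270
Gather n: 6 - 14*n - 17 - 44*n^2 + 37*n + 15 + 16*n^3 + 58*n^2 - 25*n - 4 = 16*n^3 + 14*n^2 - 2*n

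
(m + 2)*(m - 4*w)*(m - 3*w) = m^3 - 7*m^2*w + 2*m^2 + 12*m*w^2 - 14*m*w + 24*w^2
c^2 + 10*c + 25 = (c + 5)^2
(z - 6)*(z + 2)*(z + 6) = z^3 + 2*z^2 - 36*z - 72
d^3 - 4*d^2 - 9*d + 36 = (d - 4)*(d - 3)*(d + 3)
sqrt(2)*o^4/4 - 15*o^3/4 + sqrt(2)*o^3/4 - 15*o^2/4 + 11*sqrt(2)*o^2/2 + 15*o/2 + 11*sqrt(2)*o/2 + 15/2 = (o/2 + 1/2)*(o - 5*sqrt(2))*(o - 3*sqrt(2))*(sqrt(2)*o/2 + 1/2)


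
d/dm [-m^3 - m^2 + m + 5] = -3*m^2 - 2*m + 1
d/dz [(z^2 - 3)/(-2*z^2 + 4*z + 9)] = 2*(2*z^2 + 3*z + 6)/(4*z^4 - 16*z^3 - 20*z^2 + 72*z + 81)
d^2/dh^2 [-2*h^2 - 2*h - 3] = -4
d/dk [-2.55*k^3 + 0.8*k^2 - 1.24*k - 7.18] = -7.65*k^2 + 1.6*k - 1.24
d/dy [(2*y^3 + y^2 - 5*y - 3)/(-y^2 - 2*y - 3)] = (-2*y^4 - 8*y^3 - 25*y^2 - 12*y + 9)/(y^4 + 4*y^3 + 10*y^2 + 12*y + 9)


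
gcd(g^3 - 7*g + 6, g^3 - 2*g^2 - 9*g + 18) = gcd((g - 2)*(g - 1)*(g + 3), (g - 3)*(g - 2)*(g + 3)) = g^2 + g - 6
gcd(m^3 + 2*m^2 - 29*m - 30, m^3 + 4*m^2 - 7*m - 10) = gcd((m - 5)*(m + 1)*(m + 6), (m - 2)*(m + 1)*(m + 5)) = m + 1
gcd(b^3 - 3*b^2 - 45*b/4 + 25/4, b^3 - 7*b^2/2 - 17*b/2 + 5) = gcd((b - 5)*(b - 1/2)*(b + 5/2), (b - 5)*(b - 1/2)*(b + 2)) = b^2 - 11*b/2 + 5/2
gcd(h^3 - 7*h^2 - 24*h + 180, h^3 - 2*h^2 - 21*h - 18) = h - 6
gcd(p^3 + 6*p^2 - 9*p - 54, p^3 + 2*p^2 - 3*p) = p + 3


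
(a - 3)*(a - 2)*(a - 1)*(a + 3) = a^4 - 3*a^3 - 7*a^2 + 27*a - 18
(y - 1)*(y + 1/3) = y^2 - 2*y/3 - 1/3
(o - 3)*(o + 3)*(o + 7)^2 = o^4 + 14*o^3 + 40*o^2 - 126*o - 441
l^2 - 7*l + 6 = (l - 6)*(l - 1)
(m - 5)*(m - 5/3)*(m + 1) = m^3 - 17*m^2/3 + 5*m/3 + 25/3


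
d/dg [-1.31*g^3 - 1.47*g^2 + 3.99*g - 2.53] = -3.93*g^2 - 2.94*g + 3.99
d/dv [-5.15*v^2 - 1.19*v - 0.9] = -10.3*v - 1.19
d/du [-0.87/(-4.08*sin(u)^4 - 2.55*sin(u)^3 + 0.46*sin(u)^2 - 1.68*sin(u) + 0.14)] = (-14.1984*sin(u)^3 - 6.6555*sin(u)^2 + 0.8004*sin(u) - 1.4616)*cos(u)/(4.08*sin(u)^4 + 2.55*sin(u)^3 - 0.46*sin(u)^2 + 1.68*sin(u) - 0.14)^2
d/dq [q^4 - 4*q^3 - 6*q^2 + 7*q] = 4*q^3 - 12*q^2 - 12*q + 7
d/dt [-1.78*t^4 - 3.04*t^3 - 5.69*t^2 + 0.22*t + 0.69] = -7.12*t^3 - 9.12*t^2 - 11.38*t + 0.22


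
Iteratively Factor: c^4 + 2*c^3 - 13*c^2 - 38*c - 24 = (c + 2)*(c^3 - 13*c - 12) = (c - 4)*(c + 2)*(c^2 + 4*c + 3) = (c - 4)*(c + 1)*(c + 2)*(c + 3)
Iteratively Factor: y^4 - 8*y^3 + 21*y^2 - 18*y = (y - 3)*(y^3 - 5*y^2 + 6*y) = (y - 3)*(y - 2)*(y^2 - 3*y) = y*(y - 3)*(y - 2)*(y - 3)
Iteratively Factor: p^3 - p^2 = (p)*(p^2 - p) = p^2*(p - 1)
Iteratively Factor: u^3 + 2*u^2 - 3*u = (u)*(u^2 + 2*u - 3) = u*(u - 1)*(u + 3)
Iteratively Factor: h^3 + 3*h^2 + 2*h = (h + 1)*(h^2 + 2*h) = h*(h + 1)*(h + 2)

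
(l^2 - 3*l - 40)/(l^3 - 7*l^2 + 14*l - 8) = (l^2 - 3*l - 40)/(l^3 - 7*l^2 + 14*l - 8)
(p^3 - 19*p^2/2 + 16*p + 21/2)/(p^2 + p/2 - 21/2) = (2*p^2 - 13*p - 7)/(2*p + 7)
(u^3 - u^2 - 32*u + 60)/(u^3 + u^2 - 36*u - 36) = (u^2 - 7*u + 10)/(u^2 - 5*u - 6)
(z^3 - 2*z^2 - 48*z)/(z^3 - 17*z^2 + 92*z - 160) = z*(z + 6)/(z^2 - 9*z + 20)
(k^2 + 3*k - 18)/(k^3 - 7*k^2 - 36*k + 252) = (k - 3)/(k^2 - 13*k + 42)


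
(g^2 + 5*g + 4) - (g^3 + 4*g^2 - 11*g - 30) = -g^3 - 3*g^2 + 16*g + 34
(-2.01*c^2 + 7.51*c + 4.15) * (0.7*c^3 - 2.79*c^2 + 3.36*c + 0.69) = -1.407*c^5 + 10.8649*c^4 - 24.8015*c^3 + 12.2682*c^2 + 19.1259*c + 2.8635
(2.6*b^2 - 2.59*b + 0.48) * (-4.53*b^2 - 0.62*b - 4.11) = -11.778*b^4 + 10.1207*b^3 - 11.2546*b^2 + 10.3473*b - 1.9728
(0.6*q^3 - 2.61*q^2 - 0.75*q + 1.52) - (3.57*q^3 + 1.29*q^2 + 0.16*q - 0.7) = -2.97*q^3 - 3.9*q^2 - 0.91*q + 2.22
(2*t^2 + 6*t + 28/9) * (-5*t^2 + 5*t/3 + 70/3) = -10*t^4 - 80*t^3/3 + 370*t^2/9 + 3920*t/27 + 1960/27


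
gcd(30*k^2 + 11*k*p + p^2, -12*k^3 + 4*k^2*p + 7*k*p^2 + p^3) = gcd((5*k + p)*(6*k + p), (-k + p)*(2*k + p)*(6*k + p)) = 6*k + p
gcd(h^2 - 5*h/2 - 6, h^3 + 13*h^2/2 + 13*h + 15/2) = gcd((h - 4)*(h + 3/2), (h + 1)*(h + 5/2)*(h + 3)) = 1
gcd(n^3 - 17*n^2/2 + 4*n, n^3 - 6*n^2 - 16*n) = n^2 - 8*n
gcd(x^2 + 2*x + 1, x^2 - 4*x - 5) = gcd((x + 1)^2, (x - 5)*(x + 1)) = x + 1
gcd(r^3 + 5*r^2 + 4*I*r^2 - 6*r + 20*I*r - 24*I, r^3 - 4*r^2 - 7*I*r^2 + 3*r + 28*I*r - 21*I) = r - 1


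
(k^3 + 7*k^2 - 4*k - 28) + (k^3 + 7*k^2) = 2*k^3 + 14*k^2 - 4*k - 28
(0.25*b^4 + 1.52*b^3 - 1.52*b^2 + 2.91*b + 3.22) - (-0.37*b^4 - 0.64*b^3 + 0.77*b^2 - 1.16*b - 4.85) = 0.62*b^4 + 2.16*b^3 - 2.29*b^2 + 4.07*b + 8.07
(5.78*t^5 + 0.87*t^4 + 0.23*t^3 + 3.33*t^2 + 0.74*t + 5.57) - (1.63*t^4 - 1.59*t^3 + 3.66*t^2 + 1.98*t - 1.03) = 5.78*t^5 - 0.76*t^4 + 1.82*t^3 - 0.33*t^2 - 1.24*t + 6.6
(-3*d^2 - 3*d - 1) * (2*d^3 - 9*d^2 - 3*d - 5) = -6*d^5 + 21*d^4 + 34*d^3 + 33*d^2 + 18*d + 5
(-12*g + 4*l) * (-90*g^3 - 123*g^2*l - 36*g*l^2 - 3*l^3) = 1080*g^4 + 1116*g^3*l - 60*g^2*l^2 - 108*g*l^3 - 12*l^4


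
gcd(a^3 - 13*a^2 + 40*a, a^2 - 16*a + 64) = a - 8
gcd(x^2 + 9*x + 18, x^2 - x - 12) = x + 3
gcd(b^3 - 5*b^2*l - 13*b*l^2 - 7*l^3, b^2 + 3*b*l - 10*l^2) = 1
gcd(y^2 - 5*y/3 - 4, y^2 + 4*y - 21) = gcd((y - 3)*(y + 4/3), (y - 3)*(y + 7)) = y - 3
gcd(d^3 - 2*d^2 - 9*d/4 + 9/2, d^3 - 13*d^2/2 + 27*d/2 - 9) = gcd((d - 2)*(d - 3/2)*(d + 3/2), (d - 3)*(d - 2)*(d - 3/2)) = d^2 - 7*d/2 + 3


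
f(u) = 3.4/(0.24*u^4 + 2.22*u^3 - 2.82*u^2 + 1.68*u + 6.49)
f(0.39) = 0.50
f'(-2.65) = -0.07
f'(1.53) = -0.30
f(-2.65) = -0.07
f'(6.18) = -0.00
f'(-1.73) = -0.45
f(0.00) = 0.52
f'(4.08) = -0.02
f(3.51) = 0.03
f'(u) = 3.4*(-0.96*u^3 - 6.66*u^2 + 5.64*u - 1.68)/(0.24*u^4 + 2.22*u^3 - 2.82*u^2 + 1.68*u + 6.49)^2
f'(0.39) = -0.04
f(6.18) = 0.00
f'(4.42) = -0.01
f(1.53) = 0.29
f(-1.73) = -0.24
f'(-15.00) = 0.00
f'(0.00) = -0.14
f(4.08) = 0.02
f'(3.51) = -0.03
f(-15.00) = 0.00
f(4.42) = 0.01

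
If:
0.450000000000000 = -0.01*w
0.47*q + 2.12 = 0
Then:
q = -4.51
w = -45.00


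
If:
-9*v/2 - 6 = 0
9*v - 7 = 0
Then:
No Solution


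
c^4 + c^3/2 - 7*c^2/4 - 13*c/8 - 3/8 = (c - 3/2)*(c + 1/2)^2*(c + 1)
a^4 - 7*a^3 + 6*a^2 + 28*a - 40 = (a - 5)*(a - 2)^2*(a + 2)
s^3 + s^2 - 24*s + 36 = (s - 3)*(s - 2)*(s + 6)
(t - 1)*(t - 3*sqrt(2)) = t^2 - 3*sqrt(2)*t - t + 3*sqrt(2)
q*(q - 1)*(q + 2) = q^3 + q^2 - 2*q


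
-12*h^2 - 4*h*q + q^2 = (-6*h + q)*(2*h + q)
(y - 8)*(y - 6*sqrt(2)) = y^2 - 6*sqrt(2)*y - 8*y + 48*sqrt(2)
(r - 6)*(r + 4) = r^2 - 2*r - 24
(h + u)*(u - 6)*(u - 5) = h*u^2 - 11*h*u + 30*h + u^3 - 11*u^2 + 30*u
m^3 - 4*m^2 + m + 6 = (m - 3)*(m - 2)*(m + 1)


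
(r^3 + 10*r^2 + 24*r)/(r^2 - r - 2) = r*(r^2 + 10*r + 24)/(r^2 - r - 2)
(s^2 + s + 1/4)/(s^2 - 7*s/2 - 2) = (s + 1/2)/(s - 4)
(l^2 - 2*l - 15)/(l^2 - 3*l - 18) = (l - 5)/(l - 6)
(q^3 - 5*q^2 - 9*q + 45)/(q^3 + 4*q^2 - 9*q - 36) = (q - 5)/(q + 4)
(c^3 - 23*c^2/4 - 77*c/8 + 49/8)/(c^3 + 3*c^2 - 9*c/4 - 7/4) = (8*c^3 - 46*c^2 - 77*c + 49)/(2*(4*c^3 + 12*c^2 - 9*c - 7))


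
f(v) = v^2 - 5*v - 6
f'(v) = 2*v - 5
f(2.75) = -12.19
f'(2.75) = 0.50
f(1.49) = -11.23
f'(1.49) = -2.02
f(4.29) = -9.05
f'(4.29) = 3.58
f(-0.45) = -3.55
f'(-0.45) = -5.90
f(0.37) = -7.71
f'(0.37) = -4.26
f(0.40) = -7.84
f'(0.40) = -4.20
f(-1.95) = 7.55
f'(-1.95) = -8.90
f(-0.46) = -3.49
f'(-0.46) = -5.92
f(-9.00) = 120.00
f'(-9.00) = -23.00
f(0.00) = -6.00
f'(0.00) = -5.00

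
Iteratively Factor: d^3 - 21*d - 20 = (d + 4)*(d^2 - 4*d - 5) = (d + 1)*(d + 4)*(d - 5)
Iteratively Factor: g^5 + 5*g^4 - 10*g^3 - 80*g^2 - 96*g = (g - 4)*(g^4 + 9*g^3 + 26*g^2 + 24*g) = (g - 4)*(g + 2)*(g^3 + 7*g^2 + 12*g) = (g - 4)*(g + 2)*(g + 4)*(g^2 + 3*g) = (g - 4)*(g + 2)*(g + 3)*(g + 4)*(g)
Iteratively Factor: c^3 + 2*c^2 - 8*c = (c - 2)*(c^2 + 4*c) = c*(c - 2)*(c + 4)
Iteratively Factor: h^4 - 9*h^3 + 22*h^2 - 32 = (h + 1)*(h^3 - 10*h^2 + 32*h - 32) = (h - 4)*(h + 1)*(h^2 - 6*h + 8) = (h - 4)*(h - 2)*(h + 1)*(h - 4)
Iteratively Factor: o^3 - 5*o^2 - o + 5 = (o - 1)*(o^2 - 4*o - 5) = (o - 1)*(o + 1)*(o - 5)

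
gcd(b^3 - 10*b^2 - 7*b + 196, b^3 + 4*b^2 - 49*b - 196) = b^2 - 3*b - 28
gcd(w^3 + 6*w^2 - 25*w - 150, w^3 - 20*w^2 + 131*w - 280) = w - 5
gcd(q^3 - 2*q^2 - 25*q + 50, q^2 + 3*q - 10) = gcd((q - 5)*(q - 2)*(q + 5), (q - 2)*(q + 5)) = q^2 + 3*q - 10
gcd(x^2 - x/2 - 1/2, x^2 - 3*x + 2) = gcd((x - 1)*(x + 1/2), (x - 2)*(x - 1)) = x - 1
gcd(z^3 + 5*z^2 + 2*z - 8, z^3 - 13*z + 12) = z^2 + 3*z - 4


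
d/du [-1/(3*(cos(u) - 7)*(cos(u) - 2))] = (9 - 2*cos(u))*sin(u)/(3*(cos(u) - 7)^2*(cos(u) - 2)^2)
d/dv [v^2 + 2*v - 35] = 2*v + 2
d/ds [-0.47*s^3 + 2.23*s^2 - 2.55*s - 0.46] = -1.41*s^2 + 4.46*s - 2.55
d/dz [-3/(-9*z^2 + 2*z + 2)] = 6*(1 - 9*z)/(-9*z^2 + 2*z + 2)^2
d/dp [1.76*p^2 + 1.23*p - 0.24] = 3.52*p + 1.23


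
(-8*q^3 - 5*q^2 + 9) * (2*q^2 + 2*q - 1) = -16*q^5 - 26*q^4 - 2*q^3 + 23*q^2 + 18*q - 9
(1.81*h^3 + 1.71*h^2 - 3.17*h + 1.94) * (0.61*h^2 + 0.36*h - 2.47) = 1.1041*h^5 + 1.6947*h^4 - 5.7888*h^3 - 4.1815*h^2 + 8.5283*h - 4.7918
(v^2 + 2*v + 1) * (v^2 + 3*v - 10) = v^4 + 5*v^3 - 3*v^2 - 17*v - 10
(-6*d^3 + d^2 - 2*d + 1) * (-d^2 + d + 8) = 6*d^5 - 7*d^4 - 45*d^3 + 5*d^2 - 15*d + 8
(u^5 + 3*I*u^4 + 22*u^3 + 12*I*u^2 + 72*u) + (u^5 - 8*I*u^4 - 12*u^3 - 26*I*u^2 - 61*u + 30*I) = 2*u^5 - 5*I*u^4 + 10*u^3 - 14*I*u^2 + 11*u + 30*I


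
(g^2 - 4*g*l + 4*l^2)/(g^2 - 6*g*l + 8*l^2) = (g - 2*l)/(g - 4*l)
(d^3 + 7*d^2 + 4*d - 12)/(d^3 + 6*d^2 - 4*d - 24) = (d - 1)/(d - 2)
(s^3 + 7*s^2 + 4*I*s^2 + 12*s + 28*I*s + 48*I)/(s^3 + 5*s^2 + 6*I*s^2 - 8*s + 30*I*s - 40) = (s^2 + 7*s + 12)/(s^2 + s*(5 + 2*I) + 10*I)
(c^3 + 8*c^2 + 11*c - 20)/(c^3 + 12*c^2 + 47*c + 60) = (c - 1)/(c + 3)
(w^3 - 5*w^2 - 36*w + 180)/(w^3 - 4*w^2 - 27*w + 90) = (w^2 + w - 30)/(w^2 + 2*w - 15)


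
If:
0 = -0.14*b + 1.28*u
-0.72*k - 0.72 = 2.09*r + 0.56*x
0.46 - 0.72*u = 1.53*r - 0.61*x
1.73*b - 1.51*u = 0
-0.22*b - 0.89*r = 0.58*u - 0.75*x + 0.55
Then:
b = 0.00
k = -5.88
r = 1.13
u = 0.00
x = 2.07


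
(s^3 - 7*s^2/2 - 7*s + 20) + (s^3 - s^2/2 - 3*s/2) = 2*s^3 - 4*s^2 - 17*s/2 + 20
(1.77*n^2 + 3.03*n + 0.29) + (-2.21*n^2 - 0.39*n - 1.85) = -0.44*n^2 + 2.64*n - 1.56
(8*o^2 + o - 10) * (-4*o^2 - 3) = -32*o^4 - 4*o^3 + 16*o^2 - 3*o + 30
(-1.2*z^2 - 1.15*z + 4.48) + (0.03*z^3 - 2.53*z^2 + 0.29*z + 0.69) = 0.03*z^3 - 3.73*z^2 - 0.86*z + 5.17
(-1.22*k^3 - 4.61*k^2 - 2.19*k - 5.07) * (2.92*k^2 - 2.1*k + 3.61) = -3.5624*k^5 - 10.8992*k^4 - 1.118*k^3 - 26.8475*k^2 + 2.7411*k - 18.3027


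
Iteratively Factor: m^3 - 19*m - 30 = (m + 3)*(m^2 - 3*m - 10) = (m + 2)*(m + 3)*(m - 5)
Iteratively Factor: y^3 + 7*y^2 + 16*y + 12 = (y + 2)*(y^2 + 5*y + 6) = (y + 2)^2*(y + 3)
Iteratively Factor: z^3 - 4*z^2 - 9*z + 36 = (z + 3)*(z^2 - 7*z + 12) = (z - 4)*(z + 3)*(z - 3)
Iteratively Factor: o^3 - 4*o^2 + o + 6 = (o + 1)*(o^2 - 5*o + 6) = (o - 3)*(o + 1)*(o - 2)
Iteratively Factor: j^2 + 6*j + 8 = (j + 4)*(j + 2)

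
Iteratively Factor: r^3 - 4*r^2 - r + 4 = (r - 4)*(r^2 - 1) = (r - 4)*(r + 1)*(r - 1)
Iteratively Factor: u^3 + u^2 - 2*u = (u)*(u^2 + u - 2) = u*(u - 1)*(u + 2)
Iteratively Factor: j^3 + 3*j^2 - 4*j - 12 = (j + 3)*(j^2 - 4) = (j - 2)*(j + 3)*(j + 2)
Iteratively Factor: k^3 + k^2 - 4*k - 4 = (k + 2)*(k^2 - k - 2) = (k + 1)*(k + 2)*(k - 2)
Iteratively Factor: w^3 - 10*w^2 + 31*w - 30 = (w - 2)*(w^2 - 8*w + 15) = (w - 5)*(w - 2)*(w - 3)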